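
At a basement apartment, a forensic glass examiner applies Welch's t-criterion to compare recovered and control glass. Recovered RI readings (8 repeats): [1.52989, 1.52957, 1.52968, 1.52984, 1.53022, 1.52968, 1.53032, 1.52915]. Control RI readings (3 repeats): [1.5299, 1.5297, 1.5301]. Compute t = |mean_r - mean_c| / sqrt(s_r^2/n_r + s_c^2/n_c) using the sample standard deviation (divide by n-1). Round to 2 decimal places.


Welch's t-criterion for glass RI comparison:
Recovered mean = sum / n_r = 12.23835 / 8 = 1.5297938
Control mean = sum / n_c = 4.5897 / 3 = 1.5299
Recovered sample variance s_r^2 = 1.37198e-07
Control sample variance s_c^2 = 4e-08
Welch SE (unpooled) = sqrt(s_r^2/n_r + s_c^2/n_c) = sqrt(1.71498e-08 + 1.33333e-08) = sqrt(3.04831e-08) = 0.000174594
|mean_r - mean_c| = 0.00010625
t = 0.00010625 / 0.000174594 = 0.61

0.61


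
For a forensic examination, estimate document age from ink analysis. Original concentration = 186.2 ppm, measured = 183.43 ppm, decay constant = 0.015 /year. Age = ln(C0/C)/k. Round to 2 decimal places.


Document age estimation:
C0/C = 186.2 / 183.43 = 1.015101
ln(C0/C) = 0.014988
t = 0.014988 / 0.015 = 1.00 years

1.00


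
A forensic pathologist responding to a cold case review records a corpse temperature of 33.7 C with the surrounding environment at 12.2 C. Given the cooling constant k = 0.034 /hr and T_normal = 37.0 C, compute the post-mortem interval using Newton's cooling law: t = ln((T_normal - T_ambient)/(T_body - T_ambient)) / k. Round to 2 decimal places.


Using Newton's law of cooling:
t = ln((T_normal - T_ambient) / (T_body - T_ambient)) / k
T_normal - T_ambient = 24.8
T_body - T_ambient = 21.5
Ratio = 1.153488
ln(ratio) = 0.14279
t = 0.14279 / 0.034 = 4.20 hours

4.20


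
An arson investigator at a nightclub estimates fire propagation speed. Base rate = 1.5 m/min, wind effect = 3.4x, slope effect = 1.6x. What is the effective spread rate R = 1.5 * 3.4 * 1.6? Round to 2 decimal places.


Fire spread rate calculation:
R = R0 * wind_factor * slope_factor
= 1.5 * 3.4 * 1.6
= 5.1 * 1.6
= 8.16 m/min

8.16


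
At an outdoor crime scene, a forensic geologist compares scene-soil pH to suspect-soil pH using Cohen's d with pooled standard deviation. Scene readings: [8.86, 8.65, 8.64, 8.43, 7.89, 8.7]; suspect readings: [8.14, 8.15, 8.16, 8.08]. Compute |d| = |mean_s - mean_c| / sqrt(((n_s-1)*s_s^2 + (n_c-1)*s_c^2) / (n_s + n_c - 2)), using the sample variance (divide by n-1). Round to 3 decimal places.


Pooled-variance Cohen's d for soil pH comparison:
Scene mean = 51.17 / 6 = 8.528333
Suspect mean = 32.53 / 4 = 8.1325
Scene sample variance s_s^2 = 0.116777
Suspect sample variance s_c^2 = 0.001292
Pooled variance = ((n_s-1)*s_s^2 + (n_c-1)*s_c^2) / (n_s + n_c - 2) = 0.07347
Pooled SD = sqrt(0.07347) = 0.271054
Mean difference = 0.395833
|d| = |0.395833| / 0.271054 = 1.460

1.460


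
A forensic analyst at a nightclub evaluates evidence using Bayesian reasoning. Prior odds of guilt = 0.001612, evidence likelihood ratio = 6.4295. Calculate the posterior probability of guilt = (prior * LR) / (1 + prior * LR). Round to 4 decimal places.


Bayesian evidence evaluation:
Posterior odds = prior_odds * LR = 0.001612 * 6.4295 = 0.01036435
Posterior probability = posterior_odds / (1 + posterior_odds)
= 0.01036435 / (1 + 0.01036435)
= 0.01036435 / 1.01036435
= 0.0103

0.0103


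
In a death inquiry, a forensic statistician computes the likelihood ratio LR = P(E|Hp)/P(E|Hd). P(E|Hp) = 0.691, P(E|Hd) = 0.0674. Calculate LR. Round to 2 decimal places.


Likelihood ratio calculation:
LR = P(E|Hp) / P(E|Hd)
LR = 0.691 / 0.0674
LR = 10.25

10.25


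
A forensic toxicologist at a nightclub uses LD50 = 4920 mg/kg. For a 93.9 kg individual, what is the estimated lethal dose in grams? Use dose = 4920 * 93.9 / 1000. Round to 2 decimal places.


Lethal dose calculation:
Lethal dose = LD50 * body_weight / 1000
= 4920 * 93.9 / 1000
= 461988 / 1000
= 461.99 g

461.99


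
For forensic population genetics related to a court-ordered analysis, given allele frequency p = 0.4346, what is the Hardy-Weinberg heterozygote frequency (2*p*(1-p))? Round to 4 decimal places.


Hardy-Weinberg heterozygote frequency:
q = 1 - p = 1 - 0.4346 = 0.5654
2pq = 2 * 0.4346 * 0.5654 = 0.4914

0.4914


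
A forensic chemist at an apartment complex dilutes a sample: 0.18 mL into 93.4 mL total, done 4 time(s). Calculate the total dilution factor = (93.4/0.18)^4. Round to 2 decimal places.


Dilution factor calculation:
Single dilution = V_total / V_sample = 93.4 / 0.18 ≈ 518.888889
Number of dilutions = 4
Total DF = (93.4 / 0.18)^4 (full precision, rounded at the end) = 72493235666.82

72493235666.82


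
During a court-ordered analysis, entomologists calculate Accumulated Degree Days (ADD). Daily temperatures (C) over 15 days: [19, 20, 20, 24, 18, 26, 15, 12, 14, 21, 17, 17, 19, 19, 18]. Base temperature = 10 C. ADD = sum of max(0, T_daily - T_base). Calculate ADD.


Computing ADD day by day:
Day 1: max(0, 19 - 10) = 9
Day 2: max(0, 20 - 10) = 10
Day 3: max(0, 20 - 10) = 10
Day 4: max(0, 24 - 10) = 14
Day 5: max(0, 18 - 10) = 8
Day 6: max(0, 26 - 10) = 16
Day 7: max(0, 15 - 10) = 5
Day 8: max(0, 12 - 10) = 2
Day 9: max(0, 14 - 10) = 4
Day 10: max(0, 21 - 10) = 11
Day 11: max(0, 17 - 10) = 7
Day 12: max(0, 17 - 10) = 7
Day 13: max(0, 19 - 10) = 9
Day 14: max(0, 19 - 10) = 9
Day 15: max(0, 18 - 10) = 8
Total ADD = 129

129


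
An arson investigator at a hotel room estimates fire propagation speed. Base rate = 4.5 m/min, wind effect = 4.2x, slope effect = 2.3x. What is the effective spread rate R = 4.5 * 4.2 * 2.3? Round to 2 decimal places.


Fire spread rate calculation:
R = R0 * wind_factor * slope_factor
= 4.5 * 4.2 * 2.3
= 18.9 * 2.3
= 43.47 m/min

43.47


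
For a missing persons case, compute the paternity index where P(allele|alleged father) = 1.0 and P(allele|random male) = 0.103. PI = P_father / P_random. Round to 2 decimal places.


Paternity Index calculation:
PI = P(allele|father) / P(allele|random)
PI = 1.0 / 0.103
PI = 9.71

9.71


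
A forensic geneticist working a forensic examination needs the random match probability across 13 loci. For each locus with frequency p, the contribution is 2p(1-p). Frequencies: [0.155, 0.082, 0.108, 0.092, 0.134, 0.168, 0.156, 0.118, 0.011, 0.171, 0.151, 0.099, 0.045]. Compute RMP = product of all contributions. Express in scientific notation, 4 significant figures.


Computing RMP for 13 loci:
Locus 1: 2 * 0.155 * 0.845 = 0.26195
Locus 2: 2 * 0.082 * 0.918 = 0.150552
Locus 3: 2 * 0.108 * 0.892 = 0.192672
Locus 4: 2 * 0.092 * 0.908 = 0.167072
Locus 5: 2 * 0.134 * 0.866 = 0.232088
Locus 6: 2 * 0.168 * 0.832 = 0.279552
Locus 7: 2 * 0.156 * 0.844 = 0.263328
Locus 8: 2 * 0.118 * 0.882 = 0.208152
Locus 9: 2 * 0.011 * 0.989 = 0.021758
Locus 10: 2 * 0.171 * 0.829 = 0.283518
Locus 11: 2 * 0.151 * 0.849 = 0.256398
Locus 12: 2 * 0.099 * 0.901 = 0.178398
Locus 13: 2 * 0.045 * 0.955 = 0.08595
RMP = 1.095e-10

1.095e-10


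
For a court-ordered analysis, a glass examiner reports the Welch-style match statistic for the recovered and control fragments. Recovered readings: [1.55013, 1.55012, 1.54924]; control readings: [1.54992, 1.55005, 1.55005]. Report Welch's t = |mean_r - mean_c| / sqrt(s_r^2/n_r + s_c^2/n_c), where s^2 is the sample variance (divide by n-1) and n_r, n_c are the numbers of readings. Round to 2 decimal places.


Welch's t-criterion for glass RI comparison:
Recovered mean = sum / n_r = 4.64949 / 3 = 1.54983
Control mean = sum / n_c = 4.65002 / 3 = 1.5500067
Recovered sample variance s_r^2 = 2.611e-07
Control sample variance s_c^2 = 5.63333e-09
Welch SE (unpooled) = sqrt(s_r^2/n_r + s_c^2/n_c) = sqrt(8.70333e-08 + 1.87778e-09) = sqrt(8.89111e-08) = 0.00029818
|mean_r - mean_c| = 0.000176667
t = 0.000176667 / 0.00029818 = 0.59

0.59


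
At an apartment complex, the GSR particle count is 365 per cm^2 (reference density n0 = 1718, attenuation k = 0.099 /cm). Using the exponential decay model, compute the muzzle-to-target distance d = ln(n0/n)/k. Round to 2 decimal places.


GSR distance calculation:
n0/n = 1718 / 365 = 4.706849
ln(n0/n) = 1.549019
d = 1.549019 / 0.099 = 15.65 cm

15.65


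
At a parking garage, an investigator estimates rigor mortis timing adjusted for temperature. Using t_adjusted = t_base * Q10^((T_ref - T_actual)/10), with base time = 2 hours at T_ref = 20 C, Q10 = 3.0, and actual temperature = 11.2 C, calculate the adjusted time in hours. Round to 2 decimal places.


Rigor mortis time adjustment:
Exponent = (T_ref - T_actual) / 10 = (20 - 11.2) / 10 = 0.88
Q10 factor = 3.0^0.88 = 2.62946
t_adjusted = 2 * 2.62946 = 5.26 hours

5.26


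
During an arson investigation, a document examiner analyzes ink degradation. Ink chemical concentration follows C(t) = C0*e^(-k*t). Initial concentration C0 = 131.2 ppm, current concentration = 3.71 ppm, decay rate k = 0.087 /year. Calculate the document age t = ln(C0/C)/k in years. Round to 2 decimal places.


Document age estimation:
C0/C = 131.2 / 3.71 = 35.363881
ln(C0/C) = 3.565691
t = 3.565691 / 0.087 = 40.98 years

40.98


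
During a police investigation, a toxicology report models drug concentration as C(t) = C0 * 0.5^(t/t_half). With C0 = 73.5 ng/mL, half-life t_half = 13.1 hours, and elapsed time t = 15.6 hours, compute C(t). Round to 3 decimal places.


Drug concentration decay:
Number of half-lives = t / t_half = 15.6 / 13.1 = 1.19084
Decay factor = 0.5^1.19084 = 0.43804774
C(t) = 73.5 * 0.43804774 = 32.197 ng/mL

32.197


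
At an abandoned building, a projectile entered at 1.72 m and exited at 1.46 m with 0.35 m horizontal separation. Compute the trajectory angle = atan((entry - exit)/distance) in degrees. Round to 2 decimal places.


Bullet trajectory angle:
Height difference = 1.72 - 1.46 = 0.26 m
angle = atan(0.26 / 0.35)
angle = atan(0.742857)
angle = 36.61 degrees

36.61


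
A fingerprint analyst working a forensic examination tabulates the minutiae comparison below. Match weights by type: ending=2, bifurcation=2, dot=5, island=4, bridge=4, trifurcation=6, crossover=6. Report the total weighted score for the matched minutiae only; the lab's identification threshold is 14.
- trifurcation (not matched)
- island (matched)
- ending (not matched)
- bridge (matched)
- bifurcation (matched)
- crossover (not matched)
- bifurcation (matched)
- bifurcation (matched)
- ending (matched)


Weighted minutiae match score:
  trifurcation: not matched, +0
  island: matched, +4 (running total 4)
  ending: not matched, +0
  bridge: matched, +4 (running total 8)
  bifurcation: matched, +2 (running total 10)
  crossover: not matched, +0
  bifurcation: matched, +2 (running total 12)
  bifurcation: matched, +2 (running total 14)
  ending: matched, +2 (running total 16)
Total score = 16
Threshold = 14; verdict = identification

16


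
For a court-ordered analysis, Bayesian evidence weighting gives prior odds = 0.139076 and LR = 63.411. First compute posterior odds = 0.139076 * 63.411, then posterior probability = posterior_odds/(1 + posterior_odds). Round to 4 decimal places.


Bayesian evidence evaluation:
Posterior odds = prior_odds * LR = 0.139076 * 63.411 = 8.818948
Posterior probability = posterior_odds / (1 + posterior_odds)
= 8.818948 / (1 + 8.818948)
= 8.818948 / 9.818948
= 0.8982

0.8982


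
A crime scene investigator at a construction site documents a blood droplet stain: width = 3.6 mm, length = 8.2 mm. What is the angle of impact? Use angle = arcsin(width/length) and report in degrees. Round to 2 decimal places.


Blood spatter impact angle calculation:
width / length = 3.6 / 8.2 = 0.439024
angle = arcsin(0.439024)
angle = 26.04 degrees

26.04


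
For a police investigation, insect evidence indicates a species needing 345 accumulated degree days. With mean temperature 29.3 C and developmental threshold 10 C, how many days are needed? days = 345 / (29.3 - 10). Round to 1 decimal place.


Insect development time:
Effective temperature = avg_temp - T_base = 29.3 - 10 = 19.3 C
Days = ADD / effective_temp = 345 / 19.3 = 17.9 days

17.9


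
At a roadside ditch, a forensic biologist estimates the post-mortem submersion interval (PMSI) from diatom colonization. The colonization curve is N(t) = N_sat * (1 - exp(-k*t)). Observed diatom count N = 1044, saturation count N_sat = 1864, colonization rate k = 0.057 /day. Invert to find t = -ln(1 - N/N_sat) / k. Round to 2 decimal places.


PMSI from diatom colonization curve:
N / N_sat = 1044 / 1864 = 0.560086
1 - N/N_sat = 0.439914
ln(1 - N/N_sat) = -0.821176
t = -ln(1 - N/N_sat) / k = -(-0.821176) / 0.057 = 14.41 days

14.41


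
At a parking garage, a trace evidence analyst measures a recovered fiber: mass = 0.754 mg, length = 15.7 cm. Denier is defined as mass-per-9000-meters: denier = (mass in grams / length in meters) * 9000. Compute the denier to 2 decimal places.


Denier calculation:
Mass in grams = 0.754 mg / 1000 = 0.000754 g
Length in meters = 15.7 cm / 100 = 0.157 m
Linear density = mass / length = 0.000754 / 0.157 = 0.00480255 g/m
Denier = (g/m) * 9000 = 0.00480255 * 9000 = 43.22

43.22


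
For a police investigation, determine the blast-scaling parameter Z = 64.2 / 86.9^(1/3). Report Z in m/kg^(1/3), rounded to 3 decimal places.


Scaled distance calculation:
W^(1/3) = 86.9^(1/3) = 4.429349
Z = R / W^(1/3) = 64.2 / 4.429349
Z = 14.494 m/kg^(1/3)

14.494


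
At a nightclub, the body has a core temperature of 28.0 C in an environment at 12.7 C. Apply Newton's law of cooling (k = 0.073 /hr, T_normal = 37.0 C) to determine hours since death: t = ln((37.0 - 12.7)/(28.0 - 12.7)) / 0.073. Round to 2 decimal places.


Using Newton's law of cooling:
t = ln((T_normal - T_ambient) / (T_body - T_ambient)) / k
T_normal - T_ambient = 24.3
T_body - T_ambient = 15.3
Ratio = 1.588235
ln(ratio) = 0.462623
t = 0.462623 / 0.073 = 6.34 hours

6.34


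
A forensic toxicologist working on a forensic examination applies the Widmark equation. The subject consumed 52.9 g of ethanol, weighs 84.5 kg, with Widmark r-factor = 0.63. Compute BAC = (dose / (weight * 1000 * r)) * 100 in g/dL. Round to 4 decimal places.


Applying the Widmark formula:
BAC = (dose_g / (body_wt * 1000 * r)) * 100
Denominator = 84.5 * 1000 * 0.63 = 53235
BAC = (52.9 / 53235) * 100
BAC = 0.0994 g/dL

0.0994


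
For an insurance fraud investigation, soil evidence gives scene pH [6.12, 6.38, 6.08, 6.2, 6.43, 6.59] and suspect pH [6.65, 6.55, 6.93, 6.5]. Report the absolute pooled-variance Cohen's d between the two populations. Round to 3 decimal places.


Pooled-variance Cohen's d for soil pH comparison:
Scene mean = 37.8 / 6 = 6.3
Suspect mean = 26.63 / 4 = 6.6575
Scene sample variance s_s^2 = 0.03964
Suspect sample variance s_c^2 = 0.036892
Pooled variance = ((n_s-1)*s_s^2 + (n_c-1)*s_c^2) / (n_s + n_c - 2) = 0.038609
Pooled SD = sqrt(0.038609) = 0.196492
Mean difference = -0.3575
|d| = |-0.3575| / 0.196492 = 1.819

1.819


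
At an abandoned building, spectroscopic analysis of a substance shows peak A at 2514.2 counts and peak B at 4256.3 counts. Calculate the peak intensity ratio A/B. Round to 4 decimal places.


Spectral peak ratio:
Peak A = 2514.2 counts
Peak B = 4256.3 counts
Ratio = 2514.2 / 4256.3 = 0.5907

0.5907


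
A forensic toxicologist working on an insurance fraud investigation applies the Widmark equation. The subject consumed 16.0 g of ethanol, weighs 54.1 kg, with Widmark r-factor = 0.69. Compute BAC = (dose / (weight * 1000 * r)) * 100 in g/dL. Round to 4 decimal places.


Applying the Widmark formula:
BAC = (dose_g / (body_wt * 1000 * r)) * 100
Denominator = 54.1 * 1000 * 0.69 = 37329
BAC = (16.0 / 37329) * 100
BAC = 0.0429 g/dL

0.0429


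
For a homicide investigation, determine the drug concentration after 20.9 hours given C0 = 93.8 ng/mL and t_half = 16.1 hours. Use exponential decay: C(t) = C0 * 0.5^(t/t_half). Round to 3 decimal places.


Drug concentration decay:
Number of half-lives = t / t_half = 20.9 / 16.1 = 1.298137
Decay factor = 0.5^1.298137 = 0.40665098
C(t) = 93.8 * 0.40665098 = 38.144 ng/mL

38.144


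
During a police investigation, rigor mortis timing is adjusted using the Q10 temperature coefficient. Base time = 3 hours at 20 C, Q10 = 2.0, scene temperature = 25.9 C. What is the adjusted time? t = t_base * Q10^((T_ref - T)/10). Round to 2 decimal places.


Rigor mortis time adjustment:
Exponent = (T_ref - T_actual) / 10 = (20 - 25.9) / 10 = -0.59
Q10 factor = 2.0^-0.59 = 0.66434
t_adjusted = 3 * 0.66434 = 1.99 hours

1.99


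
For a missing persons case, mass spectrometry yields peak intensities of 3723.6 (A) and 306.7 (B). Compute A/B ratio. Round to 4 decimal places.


Spectral peak ratio:
Peak A = 3723.6 counts
Peak B = 306.7 counts
Ratio = 3723.6 / 306.7 = 12.1409

12.1409


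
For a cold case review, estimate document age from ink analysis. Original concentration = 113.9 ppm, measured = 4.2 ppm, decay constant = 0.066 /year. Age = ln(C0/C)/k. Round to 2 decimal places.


Document age estimation:
C0/C = 113.9 / 4.2 = 27.119048
ln(C0/C) = 3.300236
t = 3.300236 / 0.066 = 50.00 years

50.00


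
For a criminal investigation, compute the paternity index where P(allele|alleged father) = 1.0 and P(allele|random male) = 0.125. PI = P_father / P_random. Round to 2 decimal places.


Paternity Index calculation:
PI = P(allele|father) / P(allele|random)
PI = 1.0 / 0.125
PI = 8.00

8.00


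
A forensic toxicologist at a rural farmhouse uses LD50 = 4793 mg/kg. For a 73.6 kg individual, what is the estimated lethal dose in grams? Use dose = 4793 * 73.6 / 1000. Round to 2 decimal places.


Lethal dose calculation:
Lethal dose = LD50 * body_weight / 1000
= 4793 * 73.6 / 1000
= 352764.8 / 1000
= 352.76 g

352.76


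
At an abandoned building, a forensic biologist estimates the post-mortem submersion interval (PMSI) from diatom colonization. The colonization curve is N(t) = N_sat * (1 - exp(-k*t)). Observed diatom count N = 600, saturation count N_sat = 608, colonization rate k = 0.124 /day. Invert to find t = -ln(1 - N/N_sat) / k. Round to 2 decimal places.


PMSI from diatom colonization curve:
N / N_sat = 600 / 608 = 0.986842
1 - N/N_sat = 0.013158
ln(1 - N/N_sat) = -4.330725
t = -ln(1 - N/N_sat) / k = -(-4.330725) / 0.124 = 34.93 days

34.93


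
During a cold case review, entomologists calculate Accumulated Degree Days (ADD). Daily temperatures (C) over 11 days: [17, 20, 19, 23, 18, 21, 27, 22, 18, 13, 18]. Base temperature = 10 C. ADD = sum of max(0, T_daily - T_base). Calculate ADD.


Computing ADD day by day:
Day 1: max(0, 17 - 10) = 7
Day 2: max(0, 20 - 10) = 10
Day 3: max(0, 19 - 10) = 9
Day 4: max(0, 23 - 10) = 13
Day 5: max(0, 18 - 10) = 8
Day 6: max(0, 21 - 10) = 11
Day 7: max(0, 27 - 10) = 17
Day 8: max(0, 22 - 10) = 12
Day 9: max(0, 18 - 10) = 8
Day 10: max(0, 13 - 10) = 3
Day 11: max(0, 18 - 10) = 8
Total ADD = 106

106


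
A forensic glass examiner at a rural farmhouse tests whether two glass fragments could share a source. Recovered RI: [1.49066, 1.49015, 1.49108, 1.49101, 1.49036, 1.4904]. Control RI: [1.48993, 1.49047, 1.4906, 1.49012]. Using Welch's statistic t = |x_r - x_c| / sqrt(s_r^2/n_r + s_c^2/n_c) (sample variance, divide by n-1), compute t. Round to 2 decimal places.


Welch's t-criterion for glass RI comparison:
Recovered mean = sum / n_r = 8.94366 / 6 = 1.49061
Control mean = sum / n_c = 5.96112 / 4 = 1.49028
Recovered sample variance s_r^2 = 1.4032e-07
Control sample variance s_c^2 = 9.55333e-08
Welch SE (unpooled) = sqrt(s_r^2/n_r + s_c^2/n_c) = sqrt(2.33867e-08 + 2.38833e-08) = sqrt(4.727e-08) = 0.000217417
|mean_r - mean_c| = 0.00033
t = 0.00033 / 0.000217417 = 1.52

1.52


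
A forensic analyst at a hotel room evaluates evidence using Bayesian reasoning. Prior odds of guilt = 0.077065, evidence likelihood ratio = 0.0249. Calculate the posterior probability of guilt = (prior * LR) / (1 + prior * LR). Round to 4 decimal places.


Bayesian evidence evaluation:
Posterior odds = prior_odds * LR = 0.077065 * 0.0249 = 0.001918918
Posterior probability = posterior_odds / (1 + posterior_odds)
= 0.001918918 / (1 + 0.001918918)
= 0.001918918 / 1.001918918
= 0.0019

0.0019


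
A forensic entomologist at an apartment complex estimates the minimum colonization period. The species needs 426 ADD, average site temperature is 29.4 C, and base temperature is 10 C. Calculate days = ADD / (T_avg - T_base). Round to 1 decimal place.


Insect development time:
Effective temperature = avg_temp - T_base = 29.4 - 10 = 19.4 C
Days = ADD / effective_temp = 426 / 19.4 = 22.0 days

22.0


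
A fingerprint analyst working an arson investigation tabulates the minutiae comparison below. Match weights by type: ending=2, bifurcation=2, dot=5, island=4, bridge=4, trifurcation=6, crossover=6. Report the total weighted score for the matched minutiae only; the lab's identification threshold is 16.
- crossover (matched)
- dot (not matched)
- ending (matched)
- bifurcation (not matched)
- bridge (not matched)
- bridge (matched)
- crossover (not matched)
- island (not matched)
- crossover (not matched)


Weighted minutiae match score:
  crossover: matched, +6 (running total 6)
  dot: not matched, +0
  ending: matched, +2 (running total 8)
  bifurcation: not matched, +0
  bridge: not matched, +0
  bridge: matched, +4 (running total 12)
  crossover: not matched, +0
  island: not matched, +0
  crossover: not matched, +0
Total score = 12
Threshold = 16; verdict = inconclusive

12


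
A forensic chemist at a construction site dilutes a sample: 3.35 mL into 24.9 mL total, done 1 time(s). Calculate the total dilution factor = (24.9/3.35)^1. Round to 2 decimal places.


Dilution factor calculation:
Single dilution = V_total / V_sample = 24.9 / 3.35 ≈ 7.432836
Number of dilutions = 1
Total DF = (24.9 / 3.35)^1 (full precision, rounded at the end) = 7.43

7.43


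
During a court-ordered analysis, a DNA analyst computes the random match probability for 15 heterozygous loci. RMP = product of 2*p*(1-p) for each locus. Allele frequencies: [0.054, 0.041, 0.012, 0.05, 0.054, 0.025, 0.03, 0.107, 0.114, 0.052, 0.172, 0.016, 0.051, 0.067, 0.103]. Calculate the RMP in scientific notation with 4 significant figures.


Computing RMP for 15 loci:
Locus 1: 2 * 0.054 * 0.946 = 0.102168
Locus 2: 2 * 0.041 * 0.959 = 0.078638
Locus 3: 2 * 0.012 * 0.988 = 0.023712
Locus 4: 2 * 0.05 * 0.95 = 0.095
Locus 5: 2 * 0.054 * 0.946 = 0.102168
Locus 6: 2 * 0.025 * 0.975 = 0.04875
Locus 7: 2 * 0.03 * 0.97 = 0.0582
Locus 8: 2 * 0.107 * 0.893 = 0.191102
Locus 9: 2 * 0.114 * 0.886 = 0.202008
Locus 10: 2 * 0.052 * 0.948 = 0.098592
Locus 11: 2 * 0.172 * 0.828 = 0.284832
Locus 12: 2 * 0.016 * 0.984 = 0.031488
Locus 13: 2 * 0.051 * 0.949 = 0.096798
Locus 14: 2 * 0.067 * 0.933 = 0.125022
Locus 15: 2 * 0.103 * 0.897 = 0.184782
RMP = 4.005e-16

4.005e-16


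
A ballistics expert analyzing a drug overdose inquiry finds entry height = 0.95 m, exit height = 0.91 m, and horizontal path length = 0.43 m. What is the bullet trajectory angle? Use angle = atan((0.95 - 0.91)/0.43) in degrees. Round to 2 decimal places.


Bullet trajectory angle:
Height difference = 0.95 - 0.91 = 0.04 m
angle = atan(0.04 / 0.43)
angle = atan(0.093023)
angle = 5.31 degrees

5.31


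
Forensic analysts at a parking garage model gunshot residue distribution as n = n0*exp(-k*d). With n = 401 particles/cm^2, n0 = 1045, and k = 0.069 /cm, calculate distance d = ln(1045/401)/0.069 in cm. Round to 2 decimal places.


GSR distance calculation:
n0/n = 1045 / 401 = 2.605985
ln(n0/n) = 0.957811
d = 0.957811 / 0.069 = 13.88 cm

13.88


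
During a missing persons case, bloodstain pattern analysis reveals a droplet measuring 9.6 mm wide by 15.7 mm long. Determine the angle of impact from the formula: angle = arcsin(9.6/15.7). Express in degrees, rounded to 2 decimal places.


Blood spatter impact angle calculation:
width / length = 9.6 / 15.7 = 0.611465
angle = arcsin(0.611465)
angle = 37.70 degrees

37.70


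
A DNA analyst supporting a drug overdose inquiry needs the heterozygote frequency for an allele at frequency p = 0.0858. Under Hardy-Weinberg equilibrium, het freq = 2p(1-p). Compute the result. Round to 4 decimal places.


Hardy-Weinberg heterozygote frequency:
q = 1 - p = 1 - 0.0858 = 0.9142
2pq = 2 * 0.0858 * 0.9142 = 0.1569

0.1569


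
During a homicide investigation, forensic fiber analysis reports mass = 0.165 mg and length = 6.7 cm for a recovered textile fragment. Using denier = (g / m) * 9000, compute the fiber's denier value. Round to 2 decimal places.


Denier calculation:
Mass in grams = 0.165 mg / 1000 = 0.000165 g
Length in meters = 6.7 cm / 100 = 0.067 m
Linear density = mass / length = 0.000165 / 0.067 = 0.00246269 g/m
Denier = (g/m) * 9000 = 0.00246269 * 9000 = 22.16

22.16


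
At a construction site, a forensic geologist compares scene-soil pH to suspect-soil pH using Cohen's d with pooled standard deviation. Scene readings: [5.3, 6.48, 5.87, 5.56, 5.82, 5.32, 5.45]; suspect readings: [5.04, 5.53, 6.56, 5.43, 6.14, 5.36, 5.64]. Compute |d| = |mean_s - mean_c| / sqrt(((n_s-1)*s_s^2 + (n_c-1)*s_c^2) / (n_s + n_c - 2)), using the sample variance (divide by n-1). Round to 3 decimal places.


Pooled-variance Cohen's d for soil pH comparison:
Scene mean = 39.8 / 7 = 5.685714
Suspect mean = 39.7 / 7 = 5.671429
Scene sample variance s_s^2 = 0.172795
Suspect sample variance s_c^2 = 0.264014
Pooled variance = ((n_s-1)*s_s^2 + (n_c-1)*s_c^2) / (n_s + n_c - 2) = 0.218405
Pooled SD = sqrt(0.218405) = 0.467338
Mean difference = 0.014286
|d| = |0.014286| / 0.467338 = 0.031

0.031


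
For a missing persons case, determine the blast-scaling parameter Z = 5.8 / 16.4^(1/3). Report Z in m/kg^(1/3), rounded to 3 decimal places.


Scaled distance calculation:
W^(1/3) = 16.4^(1/3) = 2.540668
Z = R / W^(1/3) = 5.8 / 2.540668
Z = 2.283 m/kg^(1/3)

2.283


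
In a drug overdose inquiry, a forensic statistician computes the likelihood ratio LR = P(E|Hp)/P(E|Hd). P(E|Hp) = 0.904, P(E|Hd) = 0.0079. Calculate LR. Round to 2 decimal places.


Likelihood ratio calculation:
LR = P(E|Hp) / P(E|Hd)
LR = 0.904 / 0.0079
LR = 114.43

114.43


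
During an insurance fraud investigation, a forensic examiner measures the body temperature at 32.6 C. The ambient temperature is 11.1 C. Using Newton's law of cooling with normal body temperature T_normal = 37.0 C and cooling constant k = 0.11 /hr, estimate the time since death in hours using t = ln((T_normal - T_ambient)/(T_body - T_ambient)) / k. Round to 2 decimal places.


Using Newton's law of cooling:
t = ln((T_normal - T_ambient) / (T_body - T_ambient)) / k
T_normal - T_ambient = 25.9
T_body - T_ambient = 21.5
Ratio = 1.204651
ln(ratio) = 0.18619
t = 0.18619 / 0.11 = 1.69 hours

1.69


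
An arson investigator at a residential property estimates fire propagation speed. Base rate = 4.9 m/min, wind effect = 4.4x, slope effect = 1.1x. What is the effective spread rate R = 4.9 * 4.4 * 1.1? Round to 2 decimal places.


Fire spread rate calculation:
R = R0 * wind_factor * slope_factor
= 4.9 * 4.4 * 1.1
= 21.56 * 1.1
= 23.72 m/min

23.72


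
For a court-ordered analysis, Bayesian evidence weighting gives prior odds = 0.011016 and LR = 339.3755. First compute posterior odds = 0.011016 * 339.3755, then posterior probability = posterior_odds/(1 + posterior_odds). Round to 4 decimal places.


Bayesian evidence evaluation:
Posterior odds = prior_odds * LR = 0.011016 * 339.3755 = 3.738561
Posterior probability = posterior_odds / (1 + posterior_odds)
= 3.738561 / (1 + 3.738561)
= 3.738561 / 4.738561
= 0.7890

0.7890


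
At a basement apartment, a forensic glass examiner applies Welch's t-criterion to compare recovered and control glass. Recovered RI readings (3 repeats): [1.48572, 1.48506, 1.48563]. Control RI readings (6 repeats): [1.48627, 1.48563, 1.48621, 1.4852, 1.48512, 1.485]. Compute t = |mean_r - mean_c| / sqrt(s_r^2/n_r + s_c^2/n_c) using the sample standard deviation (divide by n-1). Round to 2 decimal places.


Welch's t-criterion for glass RI comparison:
Recovered mean = sum / n_r = 4.45641 / 3 = 1.48547
Control mean = sum / n_c = 8.91343 / 6 = 1.4855717
Recovered sample variance s_r^2 = 1.281e-07
Control sample variance s_c^2 = 3.13497e-07
Welch SE (unpooled) = sqrt(s_r^2/n_r + s_c^2/n_c) = sqrt(4.27e-08 + 5.22494e-08) = sqrt(9.49494e-08) = 0.000308139
|mean_r - mean_c| = 0.000101667
t = 0.000101667 / 0.000308139 = 0.33

0.33


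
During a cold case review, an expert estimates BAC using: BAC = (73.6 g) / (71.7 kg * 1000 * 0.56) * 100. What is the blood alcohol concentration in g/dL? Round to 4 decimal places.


Applying the Widmark formula:
BAC = (dose_g / (body_wt * 1000 * r)) * 100
Denominator = 71.7 * 1000 * 0.56 = 40152
BAC = (73.6 / 40152) * 100
BAC = 0.1833 g/dL

0.1833


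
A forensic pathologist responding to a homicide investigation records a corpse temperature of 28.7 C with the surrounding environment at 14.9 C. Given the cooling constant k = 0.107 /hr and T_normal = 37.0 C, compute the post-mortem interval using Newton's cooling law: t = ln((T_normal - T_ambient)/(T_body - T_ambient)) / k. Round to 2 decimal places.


Using Newton's law of cooling:
t = ln((T_normal - T_ambient) / (T_body - T_ambient)) / k
T_normal - T_ambient = 22.1
T_body - T_ambient = 13.8
Ratio = 1.601449
ln(ratio) = 0.470909
t = 0.470909 / 0.107 = 4.40 hours

4.40


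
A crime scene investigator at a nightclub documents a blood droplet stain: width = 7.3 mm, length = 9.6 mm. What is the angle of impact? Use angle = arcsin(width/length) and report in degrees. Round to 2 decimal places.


Blood spatter impact angle calculation:
width / length = 7.3 / 9.6 = 0.760417
angle = arcsin(0.760417)
angle = 49.50 degrees

49.50


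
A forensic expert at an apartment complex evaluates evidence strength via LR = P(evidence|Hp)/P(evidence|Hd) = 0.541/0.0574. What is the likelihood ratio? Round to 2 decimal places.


Likelihood ratio calculation:
LR = P(E|Hp) / P(E|Hd)
LR = 0.541 / 0.0574
LR = 9.43

9.43


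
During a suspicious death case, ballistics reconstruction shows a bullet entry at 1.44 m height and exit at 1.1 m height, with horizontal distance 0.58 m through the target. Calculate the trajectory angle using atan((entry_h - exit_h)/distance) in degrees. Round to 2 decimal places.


Bullet trajectory angle:
Height difference = 1.44 - 1.1 = 0.34 m
angle = atan(0.34 / 0.58)
angle = atan(0.586207)
angle = 30.38 degrees

30.38


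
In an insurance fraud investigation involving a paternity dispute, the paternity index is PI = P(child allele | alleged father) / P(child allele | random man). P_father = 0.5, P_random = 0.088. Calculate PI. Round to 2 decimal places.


Paternity Index calculation:
PI = P(allele|father) / P(allele|random)
PI = 0.5 / 0.088
PI = 5.68

5.68


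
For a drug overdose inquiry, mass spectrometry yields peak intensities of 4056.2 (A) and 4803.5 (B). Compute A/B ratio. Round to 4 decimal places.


Spectral peak ratio:
Peak A = 4056.2 counts
Peak B = 4803.5 counts
Ratio = 4056.2 / 4803.5 = 0.8444

0.8444


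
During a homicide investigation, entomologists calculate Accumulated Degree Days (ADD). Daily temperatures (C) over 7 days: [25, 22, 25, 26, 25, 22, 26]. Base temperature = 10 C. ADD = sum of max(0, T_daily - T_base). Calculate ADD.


Computing ADD day by day:
Day 1: max(0, 25 - 10) = 15
Day 2: max(0, 22 - 10) = 12
Day 3: max(0, 25 - 10) = 15
Day 4: max(0, 26 - 10) = 16
Day 5: max(0, 25 - 10) = 15
Day 6: max(0, 22 - 10) = 12
Day 7: max(0, 26 - 10) = 16
Total ADD = 101

101


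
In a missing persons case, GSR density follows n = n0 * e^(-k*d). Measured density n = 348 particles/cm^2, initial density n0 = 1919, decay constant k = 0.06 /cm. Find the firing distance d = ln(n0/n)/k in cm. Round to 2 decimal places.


GSR distance calculation:
n0/n = 1919 / 348 = 5.514368
ln(n0/n) = 1.707357
d = 1.707357 / 0.06 = 28.46 cm

28.46


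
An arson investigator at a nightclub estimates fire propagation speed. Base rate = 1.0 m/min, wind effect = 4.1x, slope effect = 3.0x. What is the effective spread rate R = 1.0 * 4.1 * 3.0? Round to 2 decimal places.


Fire spread rate calculation:
R = R0 * wind_factor * slope_factor
= 1.0 * 4.1 * 3.0
= 4.1 * 3.0
= 12.30 m/min

12.30


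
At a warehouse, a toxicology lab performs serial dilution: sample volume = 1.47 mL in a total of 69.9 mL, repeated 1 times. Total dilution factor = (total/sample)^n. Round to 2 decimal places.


Dilution factor calculation:
Single dilution = V_total / V_sample = 69.9 / 1.47 ≈ 47.55102
Number of dilutions = 1
Total DF = (69.9 / 1.47)^1 (full precision, rounded at the end) = 47.55

47.55


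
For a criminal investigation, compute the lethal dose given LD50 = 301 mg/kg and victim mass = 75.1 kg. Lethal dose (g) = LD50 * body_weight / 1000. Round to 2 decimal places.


Lethal dose calculation:
Lethal dose = LD50 * body_weight / 1000
= 301 * 75.1 / 1000
= 22605.1 / 1000
= 22.61 g

22.61


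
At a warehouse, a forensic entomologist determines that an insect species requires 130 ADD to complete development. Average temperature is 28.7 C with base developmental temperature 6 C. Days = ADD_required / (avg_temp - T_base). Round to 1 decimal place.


Insect development time:
Effective temperature = avg_temp - T_base = 28.7 - 6 = 22.7 C
Days = ADD / effective_temp = 130 / 22.7 = 5.7 days

5.7


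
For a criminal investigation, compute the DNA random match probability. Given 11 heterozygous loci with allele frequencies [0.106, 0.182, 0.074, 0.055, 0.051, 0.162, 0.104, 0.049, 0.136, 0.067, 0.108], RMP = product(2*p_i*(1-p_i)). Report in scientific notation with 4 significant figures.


Computing RMP for 11 loci:
Locus 1: 2 * 0.106 * 0.894 = 0.189528
Locus 2: 2 * 0.182 * 0.818 = 0.297752
Locus 3: 2 * 0.074 * 0.926 = 0.137048
Locus 4: 2 * 0.055 * 0.945 = 0.10395
Locus 5: 2 * 0.051 * 0.949 = 0.096798
Locus 6: 2 * 0.162 * 0.838 = 0.271512
Locus 7: 2 * 0.104 * 0.896 = 0.186368
Locus 8: 2 * 0.049 * 0.951 = 0.093198
Locus 9: 2 * 0.136 * 0.864 = 0.235008
Locus 10: 2 * 0.067 * 0.933 = 0.125022
Locus 11: 2 * 0.108 * 0.892 = 0.192672
RMP = 2.078e-09

2.078e-09


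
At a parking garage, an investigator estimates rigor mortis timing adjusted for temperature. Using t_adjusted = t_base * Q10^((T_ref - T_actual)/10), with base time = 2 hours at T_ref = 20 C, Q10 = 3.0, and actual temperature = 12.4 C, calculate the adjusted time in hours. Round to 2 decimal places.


Rigor mortis time adjustment:
Exponent = (T_ref - T_actual) / 10 = (20 - 12.4) / 10 = 0.76
Q10 factor = 3.0^0.76 = 2.30469
t_adjusted = 2 * 2.30469 = 4.61 hours

4.61


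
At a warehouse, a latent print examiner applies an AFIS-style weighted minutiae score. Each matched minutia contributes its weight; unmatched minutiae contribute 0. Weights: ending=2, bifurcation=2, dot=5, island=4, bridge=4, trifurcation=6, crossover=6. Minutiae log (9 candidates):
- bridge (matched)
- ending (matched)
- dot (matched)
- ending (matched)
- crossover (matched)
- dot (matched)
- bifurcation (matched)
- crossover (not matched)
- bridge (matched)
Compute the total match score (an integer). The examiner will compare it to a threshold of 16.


Weighted minutiae match score:
  bridge: matched, +4 (running total 4)
  ending: matched, +2 (running total 6)
  dot: matched, +5 (running total 11)
  ending: matched, +2 (running total 13)
  crossover: matched, +6 (running total 19)
  dot: matched, +5 (running total 24)
  bifurcation: matched, +2 (running total 26)
  crossover: not matched, +0
  bridge: matched, +4 (running total 30)
Total score = 30
Threshold = 16; verdict = identification

30


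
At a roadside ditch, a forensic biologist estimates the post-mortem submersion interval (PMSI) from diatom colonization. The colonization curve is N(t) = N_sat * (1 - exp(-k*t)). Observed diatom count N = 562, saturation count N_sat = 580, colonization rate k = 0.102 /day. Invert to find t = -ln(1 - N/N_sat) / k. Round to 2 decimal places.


PMSI from diatom colonization curve:
N / N_sat = 562 / 580 = 0.968966
1 - N/N_sat = 0.031034
ln(1 - N/N_sat) = -3.472672
t = -ln(1 - N/N_sat) / k = -(-3.472672) / 0.102 = 34.05 days

34.05


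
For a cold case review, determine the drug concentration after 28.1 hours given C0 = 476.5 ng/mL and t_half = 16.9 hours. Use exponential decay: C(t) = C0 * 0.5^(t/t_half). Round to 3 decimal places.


Drug concentration decay:
Number of half-lives = t / t_half = 28.1 / 16.9 = 1.662722
Decay factor = 0.5^1.662722 = 0.31584267
C(t) = 476.5 * 0.31584267 = 150.499 ng/mL

150.499


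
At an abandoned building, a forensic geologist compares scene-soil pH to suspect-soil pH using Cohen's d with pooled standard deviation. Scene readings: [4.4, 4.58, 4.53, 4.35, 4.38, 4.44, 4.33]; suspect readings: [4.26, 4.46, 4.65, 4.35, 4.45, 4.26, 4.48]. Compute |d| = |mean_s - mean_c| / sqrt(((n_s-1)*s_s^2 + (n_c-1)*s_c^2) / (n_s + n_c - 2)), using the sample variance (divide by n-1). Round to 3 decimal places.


Pooled-variance Cohen's d for soil pH comparison:
Scene mean = 31.01 / 7 = 4.43
Suspect mean = 30.91 / 7 = 4.415714
Scene sample variance s_s^2 = 0.008733
Suspect sample variance s_c^2 = 0.019162
Pooled variance = ((n_s-1)*s_s^2 + (n_c-1)*s_c^2) / (n_s + n_c - 2) = 0.013948
Pooled SD = sqrt(0.013948) = 0.118102
Mean difference = 0.014286
|d| = |0.014286| / 0.118102 = 0.121

0.121


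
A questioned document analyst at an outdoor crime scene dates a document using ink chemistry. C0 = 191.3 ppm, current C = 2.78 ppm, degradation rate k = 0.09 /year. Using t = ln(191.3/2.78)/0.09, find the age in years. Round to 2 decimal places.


Document age estimation:
C0/C = 191.3 / 2.78 = 68.81295
ln(C0/C) = 4.231392
t = 4.231392 / 0.09 = 47.02 years

47.02


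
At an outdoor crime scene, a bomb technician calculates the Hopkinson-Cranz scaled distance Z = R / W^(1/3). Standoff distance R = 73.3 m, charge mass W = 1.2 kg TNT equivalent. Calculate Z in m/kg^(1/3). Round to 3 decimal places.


Scaled distance calculation:
W^(1/3) = 1.2^(1/3) = 1.062659
Z = R / W^(1/3) = 73.3 / 1.062659
Z = 68.978 m/kg^(1/3)

68.978


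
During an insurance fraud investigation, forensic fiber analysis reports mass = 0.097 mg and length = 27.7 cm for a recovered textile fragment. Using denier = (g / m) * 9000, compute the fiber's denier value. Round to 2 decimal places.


Denier calculation:
Mass in grams = 0.097 mg / 1000 = 0.000097 g
Length in meters = 27.7 cm / 100 = 0.277 m
Linear density = mass / length = 0.000097 / 0.277 = 0.00035018 g/m
Denier = (g/m) * 9000 = 0.00035018 * 9000 = 3.15

3.15


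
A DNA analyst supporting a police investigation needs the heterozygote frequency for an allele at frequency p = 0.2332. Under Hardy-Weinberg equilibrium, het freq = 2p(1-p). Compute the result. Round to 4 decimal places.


Hardy-Weinberg heterozygote frequency:
q = 1 - p = 1 - 0.2332 = 0.7668
2pq = 2 * 0.2332 * 0.7668 = 0.3576

0.3576


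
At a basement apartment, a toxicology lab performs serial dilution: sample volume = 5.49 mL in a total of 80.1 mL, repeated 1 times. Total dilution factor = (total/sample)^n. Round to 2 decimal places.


Dilution factor calculation:
Single dilution = V_total / V_sample = 80.1 / 5.49 ≈ 14.590164
Number of dilutions = 1
Total DF = (80.1 / 5.49)^1 (full precision, rounded at the end) = 14.59

14.59


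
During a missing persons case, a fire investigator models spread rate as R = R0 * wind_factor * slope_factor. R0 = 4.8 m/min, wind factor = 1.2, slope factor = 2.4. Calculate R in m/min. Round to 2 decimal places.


Fire spread rate calculation:
R = R0 * wind_factor * slope_factor
= 4.8 * 1.2 * 2.4
= 5.76 * 2.4
= 13.82 m/min

13.82


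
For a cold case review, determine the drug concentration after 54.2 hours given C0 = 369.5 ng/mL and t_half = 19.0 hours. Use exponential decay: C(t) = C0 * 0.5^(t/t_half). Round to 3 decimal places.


Drug concentration decay:
Number of half-lives = t / t_half = 54.2 / 19.0 = 2.852632
Decay factor = 0.5^2.852632 = 0.13844338
C(t) = 369.5 * 0.13844338 = 51.155 ng/mL

51.155
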